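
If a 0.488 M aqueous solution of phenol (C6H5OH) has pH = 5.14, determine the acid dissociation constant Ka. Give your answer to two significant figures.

Ka = 1.1 × 10^-10

[H+] = 10^(-5.14) = 7.24 × 10^-6 M
At equilibrium [HA] = 0.488 − 7.24 × 10^-6 = 4.88 × 10^-1 M
Ka = [H+][A-]/[HA] = (7.24 × 10^-6)² / 4.88 × 10^-1 = 1.1 × 10^-10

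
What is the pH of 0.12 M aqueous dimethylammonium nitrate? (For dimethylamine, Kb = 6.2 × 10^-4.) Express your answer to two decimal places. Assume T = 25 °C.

pH = 5.86

(CH3)2NH2+ is the conjugate acid of the weak base (CH3)2NH.
Ka = Kw/Kb = 1.0×10^-14 / 6.2 × 10^-4 = 1.61 × 10^-11
From the ICE table, Ka = [H+]²/(0.12 − [H+]) = 1.61 × 10^-11.
Neglecting [H+] in the denominator: [H+] = √(1.61 × 10^-11 × 0.12) = 1.39 × 10^-6 M
pH = −log(1.39 × 10^-6) = 5.86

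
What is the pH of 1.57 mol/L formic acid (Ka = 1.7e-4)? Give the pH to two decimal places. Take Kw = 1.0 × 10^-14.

pH = 1.79

HCOOH ⇌ HCOO- + H+
Ka = [H+]²/(1.57 − [H+]) = 1.7 × 10^-4
Neglecting [H+] in the denominator: [H+] = √(1.7 × 10^-4 × 1.57) = 1.63 × 10^-2 M
([H+]/C₀ = 1% < 5%, so the approximation holds.)
pH = −log[H+] = −log(1.63 × 10^-2) = 1.79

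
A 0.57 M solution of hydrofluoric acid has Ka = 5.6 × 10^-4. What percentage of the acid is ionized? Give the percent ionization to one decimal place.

3.1%

HF ⇌ F- + H+; let x = [H+] at equilibrium.
x ≈ √(Ka·C₀) = √(5.6 × 10^-4 × 0.57) = 1.79 × 10^-2 M
Fraction ionized = 1.79 × 10^-2 / 0.57 = 0.0314 → 3.1%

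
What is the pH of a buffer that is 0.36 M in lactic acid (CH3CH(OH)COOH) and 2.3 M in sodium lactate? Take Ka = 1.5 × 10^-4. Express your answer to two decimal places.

pKa = −log(1.5 × 10^-4) = 3.824
Using pH = pKa + log([base]/[acid]) with [base]/[acid] = 2.3/0.36:
pH = 3.824 + (+0.805) = 4.63

pH = 4.63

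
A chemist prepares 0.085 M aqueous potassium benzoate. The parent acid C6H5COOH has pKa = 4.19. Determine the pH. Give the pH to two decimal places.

C6H5COO- is the conjugate base of the weak acid C6H5COOH.
Ka = 10^(−4.19) = 6.46 × 10^-5
Kb = Kw/Ka = 1.0×10^-14 / 6.46 × 10^-5 = 1.55 × 10^-10
From the ICE table, Kb = x²/(0.085 − x) = 1.55 × 10^-10.
Assume x ≪ 0.085: x ≈ √(1.55 × 10^-10 × 0.085) = 3.63 × 10^-6 M
pOH = −log(3.63 × 10^-6) = 5.44; pH = 14.00 − 5.44 = 8.56

pH = 8.56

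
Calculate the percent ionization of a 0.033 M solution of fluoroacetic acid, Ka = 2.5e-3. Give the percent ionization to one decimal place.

FCH2COOH ⇌ FCH2COO- + H+; let x = [H+] at equilibrium.
Ka = x²/(C₀ − x); solving the quadratic gives x = 7.92 × 10^-3 M.
% ionization = x/C₀ × 100% = 7.92 × 10^-3/0.033 × 100% = 24.0%

24.0%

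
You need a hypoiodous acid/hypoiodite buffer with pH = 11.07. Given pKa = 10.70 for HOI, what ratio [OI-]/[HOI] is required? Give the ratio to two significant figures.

pH = pKa + log(r) ⇒ log(r) = 11.07 − 10.70 = +0.37
r = [OI-]/[HOI] = 10^(+0.37) = 2.34

ratio = 2.3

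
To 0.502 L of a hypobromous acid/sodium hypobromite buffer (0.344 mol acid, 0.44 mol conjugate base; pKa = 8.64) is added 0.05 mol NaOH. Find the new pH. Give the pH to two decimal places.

OH- converts HOBr to OBr-: HOBr → 0.294 mol, OBr- → 0.49 mol.
Henderson–Hasselbalch with mole ratio 0.49/0.294: pH = 8.64 + (+0.222)

pH = 8.86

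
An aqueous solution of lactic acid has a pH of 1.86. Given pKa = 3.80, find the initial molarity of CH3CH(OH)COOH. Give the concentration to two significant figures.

[H+] = 10^(-1.86) = 1.38 × 10^-2 M = x
Ka = 10^(−3.80) = 1.58 × 10^-4
Ka = x²/(C₀ − x) ⇒ C₀ = x + x²/Ka
C₀ = 1.38 × 10^-2 + (1.38 × 10^-2)²/(1.58 × 10^-4) = 1.22 M

C₀ = 1.2 M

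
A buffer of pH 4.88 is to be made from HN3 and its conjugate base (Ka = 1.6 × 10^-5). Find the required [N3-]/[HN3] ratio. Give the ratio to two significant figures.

pKa = -log(1.6 × 10^-5) = 4.796
pH = pKa + log(r) ⇒ log(r) = 4.88 − 4.796 = +0.084
r = [N3-]/[HN3] = 10^(+0.084) = 1.21

ratio = 1.2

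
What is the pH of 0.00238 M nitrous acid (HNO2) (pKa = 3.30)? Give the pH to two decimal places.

pH = 3.06

HNO2 ⇌ NO2- + H+
Ka = 10^(−3.30) = 5.01 × 10^-4
Ka = [H+]²/(0.00238 − [H+]) = 5.01 × 10^-4
The 5% rule fails; solving [H+]² + Ka·[H+] − Ka·C₀ = 0 exactly:
[H+] = (−Ka + √(Ka² + 4·Ka·C₀))/2 = 8.70 × 10^-4 M
pH = −log[H+] = −log(8.70 × 10^-4) = 3.06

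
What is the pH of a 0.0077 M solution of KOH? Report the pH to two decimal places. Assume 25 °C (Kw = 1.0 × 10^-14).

KOH is a strong base; [OH-] = 0.0077 M.
pOH = -log(0.0077) = 2.11
pH = 14.00 - 2.11 = 11.89

pH = 11.89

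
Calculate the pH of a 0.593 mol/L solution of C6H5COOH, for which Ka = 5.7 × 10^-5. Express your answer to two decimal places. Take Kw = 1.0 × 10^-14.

C6H5COOH ⇌ C6H5COO- + H+
From the ICE table, Ka = x²/(0.593 − x) = 5.7 × 10^-5.
Assume x ≪ 0.593: x ≈ √(5.7 × 10^-5 × 0.593) = 5.81 × 10^-3 M
pH = −log(5.81 × 10^-3) = 2.24

pH = 2.24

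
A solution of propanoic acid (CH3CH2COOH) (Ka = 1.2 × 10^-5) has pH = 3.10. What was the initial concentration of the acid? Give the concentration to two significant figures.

C₀ = 5.3 × 10^-2 M

[H+] = 10^(-3.10) = 7.94 × 10^-4 M = x
Ka = x²/(C₀ − x) ⇒ C₀ = x + x²/Ka
C₀ = 7.94 × 10^-4 + (7.94 × 10^-4)²/(1.2 × 10^-5) = 5.33 × 10^-2 M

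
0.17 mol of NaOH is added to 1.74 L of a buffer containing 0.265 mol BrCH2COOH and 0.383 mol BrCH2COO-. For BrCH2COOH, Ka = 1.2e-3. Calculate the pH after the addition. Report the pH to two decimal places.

pH = 3.69

OH- converts BrCH2COOH to BrCH2COO-: BrCH2COOH → 0.095 mol, BrCH2COO- → 0.553 mol.
pKa = −log(1.2 × 10^-3) = 2.921
pH = pKa + log(n_BrCH2COO-/n_BrCH2COOH) = 2.921 + log(0.553/0.095) = 2.921 + (+0.765)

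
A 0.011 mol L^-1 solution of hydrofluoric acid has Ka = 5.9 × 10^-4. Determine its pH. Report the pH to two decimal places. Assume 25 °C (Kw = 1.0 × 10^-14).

HF ⇌ F- + H+
Ka = x²/(0.011 − x) = 5.9 × 10^-4
Here C₀/Ka ≈ 18.6, so the small-x approximation fails. Use the quadratic:
x = [−0.00059 + √(0.00059² + 2.6e-05)]/2 = 2.27 × 10^-3 M
pH = −log[H+] = −log(2.27 × 10^-3) = 2.64

pH = 2.64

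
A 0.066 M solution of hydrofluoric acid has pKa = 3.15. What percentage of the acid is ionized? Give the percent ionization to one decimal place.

9.8%

HF ⇌ F- + H+; let x = [H+] at equilibrium.
Ka = 10^(−3.15) = 7.08 × 10^-4
Solve x² + 0.000708x − 4.67e-05 = 0 → x = 6.49 × 10^-3 M
% ionization = x/C₀ × 100% = 6.49 × 10^-3/0.066 × 100% = 9.8%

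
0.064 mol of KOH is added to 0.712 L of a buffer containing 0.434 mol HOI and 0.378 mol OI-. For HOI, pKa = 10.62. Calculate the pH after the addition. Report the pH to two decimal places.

pH = 10.70

OH- converts HOI to OI-: HOI → 0.37 mol, OI- → 0.442 mol.
Henderson–Hasselbalch with mole ratio 0.442/0.37: pH = 10.62 + (+0.077)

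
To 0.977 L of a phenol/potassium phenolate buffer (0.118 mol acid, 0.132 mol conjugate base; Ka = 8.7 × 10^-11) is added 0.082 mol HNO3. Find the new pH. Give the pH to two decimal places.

After neutralization: n(C6H5OH) = 0.2 mol, n(C6H5O-) = 0.05 mol.
pKa = −log(8.7 × 10^-11) = 10.060
pH = pKa + log(n_C6H5O-/n_C6H5OH) = 10.060 + log(0.05/0.2) = 10.060 + (-0.602)

pH = 9.46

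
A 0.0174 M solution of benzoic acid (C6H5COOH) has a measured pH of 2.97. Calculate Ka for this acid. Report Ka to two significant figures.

Ka = 7.0 × 10^-5

[H+] = 10^(-2.97) = 1.07 × 10^-3 M
At equilibrium [HA] = 0.0174 − 1.07 × 10^-3 = 1.63 × 10^-2 M
Ka = [H+][A-]/[HA] = (1.07 × 10^-3)² / 1.63 × 10^-2 = 7.0 × 10^-5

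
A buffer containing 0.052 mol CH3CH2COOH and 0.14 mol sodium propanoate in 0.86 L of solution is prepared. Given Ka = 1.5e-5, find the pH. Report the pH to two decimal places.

pKa = −log(1.5 × 10^-5) = 4.824
Henderson–Hasselbalch: pH = pKa + log([CH3CH2COO-]/[CH3CH2COOH]) = 4.824 + log(0.14/0.052)
pH = 4.824 + (+0.430) = 5.25

pH = 5.25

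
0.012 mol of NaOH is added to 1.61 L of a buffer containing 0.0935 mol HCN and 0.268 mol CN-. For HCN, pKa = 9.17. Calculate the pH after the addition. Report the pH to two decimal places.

pH = 9.71

OH- converts HCN to CN-: HCN → 0.0815 mol, CN- → 0.28 mol.
pH = pKa + log(n_CN-/n_HCN) = 9.17 + log(0.28/0.0815) = 9.17 + (+0.536)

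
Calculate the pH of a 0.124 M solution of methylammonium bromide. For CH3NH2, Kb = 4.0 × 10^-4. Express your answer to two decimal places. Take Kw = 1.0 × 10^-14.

pH = 5.75

CH3NH3+ is the conjugate acid of the weak base CH3NH2.
Ka = Kw/Kb = 1.0×10^-14 / 4.0 × 10^-4 = 2.50 × 10^-11
Ka = x²/(0.124 − x) = 2.50 × 10^-11
Since Ka ≪ C₀, x ≈ √(Ka·C₀) = 1.76 × 10^-6 M.
pH = −log(1.76 × 10^-6) = 5.75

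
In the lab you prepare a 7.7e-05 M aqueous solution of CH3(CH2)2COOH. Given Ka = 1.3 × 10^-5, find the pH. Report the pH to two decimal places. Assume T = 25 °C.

CH3(CH2)2COOH ⇌ CH3(CH2)2COO- + H+
From the ICE table, Ka = [H+]²/(7.7e-05 − [H+]) = 1.3 × 10^-5.
Here C₀/Ka ≈ 5.92, so the small-[H+] approximation fails. Use the quadratic:
[H+] = (−Ka + √(Ka² + 4·Ka·C₀))/2 = 2.58 × 10^-5 M
pH = −log[H+] = −log(2.58 × 10^-5) = 4.59

pH = 4.59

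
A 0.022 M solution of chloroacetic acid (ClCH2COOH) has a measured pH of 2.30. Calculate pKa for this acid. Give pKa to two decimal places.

[H+] = 10^(-2.30) = 5.01 × 10^-3 M
At equilibrium [HA] = 0.022 − 5.01 × 10^-3 = 1.70 × 10^-2 M
Ka = [H+][A-]/[HA] = (5.01 × 10^-3)² / 1.70 × 10^-2 = 1.48 × 10^-3
pKa = -log(1.48 × 10^-3) = 2.83

pKa = 2.83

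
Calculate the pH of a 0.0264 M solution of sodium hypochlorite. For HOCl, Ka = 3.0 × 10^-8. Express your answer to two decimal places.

pH = 9.97

OCl- is the conjugate base of the weak acid HOCl.
Kb = Kw/Ka = 1.0×10^-14 / 3.0 × 10^-8 = 3.33 × 10^-7
Kb = [OH-]²/(0.0264 − [OH-]) = 3.33 × 10^-7
Neglecting [OH-] in the denominator: [OH-] = √(3.33 × 10^-7 × 0.0264) = 9.38 × 10^-5 M
pOH = 4.03, so pH = 14.00 − pOH = 9.97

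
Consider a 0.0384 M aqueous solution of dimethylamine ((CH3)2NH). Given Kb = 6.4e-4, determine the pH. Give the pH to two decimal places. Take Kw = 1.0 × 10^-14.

(CH3)2NH + H2O ⇌ (CH3)2NH2+ + OH-
From the ICE table, Kb = x²/(0.0384 − x) = 6.4 × 10^-4.
The 5% rule fails; solving x² + Kb·x − Kb·C₀ = 0 exactly:
x = (−Kb + √(Kb² + 4·Kb·C₀))/2 = 4.65 × 10^-3 M
pOH = 2.33, so pH = 14.00 − pOH = 11.67

pH = 11.67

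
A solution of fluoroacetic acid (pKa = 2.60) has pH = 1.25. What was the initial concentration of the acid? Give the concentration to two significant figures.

[H+] = 10^(-1.25) = 5.62 × 10^-2 M = x
Ka = 10^(−2.60) = 2.51 × 10^-3
Ka = x²/(C₀ − x) ⇒ C₀ = x + x²/Ka
C₀ = 5.62 × 10^-2 + (5.62 × 10^-2)²/(2.51 × 10^-3) = 1.31 M

C₀ = 1.3 M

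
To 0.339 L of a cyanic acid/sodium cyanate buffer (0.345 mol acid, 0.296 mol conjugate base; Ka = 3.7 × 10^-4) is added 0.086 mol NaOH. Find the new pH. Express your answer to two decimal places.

pH = 3.60

After neutralization: n(HOCN) = 0.259 mol, n(OCN-) = 0.382 mol.
pKa = −log(3.7 × 10^-4) = 3.432
pH = pKa + log([A⁻]/[HA]) = 3.432 + log(0.382/0.259) = 3.432 +0.169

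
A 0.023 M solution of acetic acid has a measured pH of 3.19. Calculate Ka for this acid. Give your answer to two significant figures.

[H+] = 10^(-3.19) = 6.46 × 10^-4 M
At equilibrium [HA] = 0.023 − 6.46 × 10^-4 = 2.24 × 10^-2 M
Ka = [H+][A-]/[HA] = (6.46 × 10^-4)² / 2.24 × 10^-2 = 1.9 × 10^-5

Ka = 1.9 × 10^-5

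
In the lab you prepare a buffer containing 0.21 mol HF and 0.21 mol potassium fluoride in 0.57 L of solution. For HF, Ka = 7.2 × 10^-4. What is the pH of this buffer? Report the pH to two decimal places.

pKa = −log(7.2 × 10^-4) = 3.143
pH = pKa + log([A⁻]/[HA]) = 3.143 + log(0.21/0.21)
pH = 3.143 + (+0.000) = 3.14

pH = 3.14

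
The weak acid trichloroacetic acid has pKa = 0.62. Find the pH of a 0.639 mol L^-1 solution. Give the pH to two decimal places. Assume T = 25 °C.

Cl3CCOOH ⇌ Cl3CCOO- + H+
Ka = 10^(−0.62) = 2.40 × 10^-1
Let x = [H+] at equilibrium. Ka = x²/(0.639 − x).
The 5% rule fails; solving x² + Ka·x − Ka·C₀ = 0 exactly:
x = (−Ka + √(Ka² + 4·Ka·C₀))/2 = 2.90 × 10^-1 M
pH = −log(2.90 × 10^-1) = 0.54

pH = 0.54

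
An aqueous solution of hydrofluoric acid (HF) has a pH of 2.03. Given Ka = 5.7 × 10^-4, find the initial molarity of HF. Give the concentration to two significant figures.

C₀ = 1.6 × 10^-1 M

[H+] = 10^(-2.03) = 9.33 × 10^-3 M = x
Ka = x²/(C₀ − x) ⇒ C₀ = x + x²/Ka
C₀ = 9.33 × 10^-3 + (9.33 × 10^-3)²/(5.7 × 10^-4) = 1.62 × 10^-1 M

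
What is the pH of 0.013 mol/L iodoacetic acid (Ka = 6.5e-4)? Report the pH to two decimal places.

pH = 2.59

ICH2COOH ⇌ ICH2COO- + H+
Ka = x²/(0.013 − x) = 6.5 × 10^-4
The 5% rule fails; solving x² + Ka·x − Ka·C₀ = 0 exactly:
x = (−Ka + √(Ka² + 4·Ka·C₀))/2 = 2.60 × 10^-3 M
pH = −log(2.60 × 10^-3) = 2.59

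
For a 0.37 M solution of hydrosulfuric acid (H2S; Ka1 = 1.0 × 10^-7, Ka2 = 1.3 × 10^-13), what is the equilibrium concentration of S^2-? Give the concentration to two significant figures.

1.3 × 10^-13 M

First ionization gives [H+] ≈ [HS-] = 1.92 × 10^-4 M.
Second step: Ka2 = [H+][S^2-]/[HS-] ≈ [S^2-] (since [H+] ≈ [HS-]).
So [S^2-] ≈ Ka2.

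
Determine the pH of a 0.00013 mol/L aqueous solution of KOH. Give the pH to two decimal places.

KOH is a strong base; [OH-] = 0.00013 M.
pOH = -log(0.00013) = 3.89
pH = 14.00 - 3.89 = 10.11

pH = 10.11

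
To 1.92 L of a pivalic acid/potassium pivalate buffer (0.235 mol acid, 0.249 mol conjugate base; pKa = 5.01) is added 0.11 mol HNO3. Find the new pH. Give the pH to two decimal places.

pH = 4.62

Added H+ converts (CH3)3CCOO- to (CH3)3CCOOH: (CH3)3CCOOH → 0.345 mol, (CH3)3CCOO- → 0.139 mol.
Henderson–Hasselbalch with mole ratio 0.139/0.345: pH = 5.01 + (-0.395)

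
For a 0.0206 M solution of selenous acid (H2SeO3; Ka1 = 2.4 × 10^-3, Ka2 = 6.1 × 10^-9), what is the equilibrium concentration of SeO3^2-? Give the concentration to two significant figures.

First ionization gives [H+] ≈ [HSeO3-] = 5.93 × 10^-3 M.
Second step: Ka2 = [H+][SeO3^2-]/[HSeO3-] ≈ [SeO3^2-] (since [H+] ≈ [HSeO3-]).
So [SeO3^2-] ≈ Ka2.

6.1 × 10^-9 M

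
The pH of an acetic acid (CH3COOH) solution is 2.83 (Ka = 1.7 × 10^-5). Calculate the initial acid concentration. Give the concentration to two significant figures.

[H+] = 10^(-2.83) = 1.48 × 10^-3 M = x
Ka = x²/(C₀ − x) ⇒ C₀ = x + x²/Ka
C₀ = 1.48 × 10^-3 + (1.48 × 10^-3)²/(1.7 × 10^-5) = 1.30 × 10^-1 M

C₀ = 1.3 × 10^-1 M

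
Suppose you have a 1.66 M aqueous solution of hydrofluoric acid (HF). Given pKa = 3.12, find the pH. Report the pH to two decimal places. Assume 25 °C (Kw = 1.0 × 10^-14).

HF ⇌ F- + H+
Ka = 10^(−3.12) = 7.59 × 10^-4
Ka = [H+]²/(1.66 − [H+]) = 7.59 × 10^-4
Assume [H+] ≪ 1.66: [H+] ≈ √(7.59 × 10^-4 × 1.66) = 3.55 × 10^-2 M
pH = −log(3.55 × 10^-2) = 1.45

pH = 1.45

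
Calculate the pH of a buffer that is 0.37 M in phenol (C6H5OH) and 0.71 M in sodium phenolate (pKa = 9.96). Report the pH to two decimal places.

Henderson–Hasselbalch: pH = pKa + log([C6H5O-]/[C6H5OH]) = 9.96 + log(0.71/0.37)
pH = 9.96 + (+0.283) = 10.24

pH = 10.24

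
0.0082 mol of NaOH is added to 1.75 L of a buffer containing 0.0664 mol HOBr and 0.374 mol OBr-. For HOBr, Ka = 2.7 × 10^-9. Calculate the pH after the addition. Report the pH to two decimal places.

OH- converts HOBr to OBr-: HOBr → 0.0582 mol, OBr- → 0.382 mol.
pKa = −log(2.7 × 10^-9) = 8.569
Henderson–Hasselbalch with mole ratio 0.382/0.0582: pH = 8.569 + (+0.817)

pH = 9.39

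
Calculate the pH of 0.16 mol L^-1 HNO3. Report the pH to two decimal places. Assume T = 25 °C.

HNO3 is a strong acid and dissociates completely, so [H+] = 0.16 M.
pH = -log(0.16) = 0.80

pH = 0.80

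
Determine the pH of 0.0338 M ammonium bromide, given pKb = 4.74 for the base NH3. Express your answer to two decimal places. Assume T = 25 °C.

pH = 5.37

NH4+ is the conjugate acid of the weak base NH3.
Kb = 10^(−4.74) = 1.82 × 10^-5
Ka = Kw/Kb = 1.0×10^-14 / 1.82 × 10^-5 = 5.49 × 10^-10
From the ICE table, Ka = x²/(0.0338 − x) = 5.49 × 10^-10.
Since Ka ≪ C₀, x ≈ √(Ka·C₀) = 4.31 × 10^-6 M.
Check: 0.013% ionized — well under 5%, approximation valid.
pH = −log[H+] = −log(4.31 × 10^-6) = 5.37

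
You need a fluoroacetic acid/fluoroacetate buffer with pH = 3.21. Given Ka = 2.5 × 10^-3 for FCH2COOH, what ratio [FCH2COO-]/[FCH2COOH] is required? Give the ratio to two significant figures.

pKa = -log(2.5 × 10^-3) = 2.602
pH = pKa + log(r) ⇒ log(r) = 3.21 − 2.602 = +0.608
r = [FCH2COO-]/[FCH2COOH] = 10^(+0.608) = 4.06

ratio = 4.1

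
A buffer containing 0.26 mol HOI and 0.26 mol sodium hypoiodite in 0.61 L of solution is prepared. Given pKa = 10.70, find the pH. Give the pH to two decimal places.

Using pH = pKa + log([base]/[acid]) with [base]/[acid] = 0.26/0.26:
pH = 10.70 + (+0.000) = 10.70

pH = 10.70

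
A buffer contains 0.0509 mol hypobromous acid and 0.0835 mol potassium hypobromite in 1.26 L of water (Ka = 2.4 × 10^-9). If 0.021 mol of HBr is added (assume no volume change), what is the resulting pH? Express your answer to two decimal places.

Added H+ converts OBr- to HOBr: HOBr → 0.0719 mol, OBr- → 0.0625 mol.
pKa = −log(2.4 × 10^-9) = 8.620
pH = pKa + log(n_OBr-/n_HOBr) = 8.620 + log(0.0625/0.0719) = 8.620 + (-0.061)

pH = 8.56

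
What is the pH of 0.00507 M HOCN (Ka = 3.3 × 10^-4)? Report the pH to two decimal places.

pH = 2.94

HOCN ⇌ OCN- + H+
Ka = x²/(0.00507 − x) = 3.3 × 10^-4
x is not negligible relative to C₀; solve x² + 0.00033·x − 1.67e-06 = 0.
x = [−0.00033 + √(0.00033² + 6.69e-06)]/2 = 1.14 × 10^-3 M
pH = −log[H+] = −log(1.14 × 10^-3) = 2.94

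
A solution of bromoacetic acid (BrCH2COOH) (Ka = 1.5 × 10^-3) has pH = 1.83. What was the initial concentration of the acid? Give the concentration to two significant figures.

C₀ = 1.6 × 10^-1 M

[H+] = 10^(-1.83) = 1.48 × 10^-2 M = x
Ka = x²/(C₀ − x) ⇒ C₀ = x + x²/Ka
C₀ = 1.48 × 10^-2 + (1.48 × 10^-2)²/(1.5 × 10^-3) = 1.61 × 10^-1 M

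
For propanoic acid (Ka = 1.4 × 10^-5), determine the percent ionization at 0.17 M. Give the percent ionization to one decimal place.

CH3CH2COOH ⇌ CH3CH2COO- + H+; let x = [H+] at equilibrium.
x ≈ √(Ka·C₀) = √(1.4 × 10^-5 × 0.17) = 1.54 × 10^-3 M
Fraction ionized = 1.54 × 10^-3 / 0.17 = 0.0091 → 0.9%

0.9%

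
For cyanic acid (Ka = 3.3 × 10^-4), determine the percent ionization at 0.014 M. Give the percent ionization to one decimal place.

HOCN ⇌ OCN- + H+; let x = [H+] at equilibrium.
Solve x² + 0.00033x − 4.62e-06 = 0 → x = 1.99 × 10^-3 M
% ionization = x/C₀ × 100% = 1.99 × 10^-3/0.014 × 100% = 14.2%

14.2%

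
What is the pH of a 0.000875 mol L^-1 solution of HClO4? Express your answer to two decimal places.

pH = 3.06

HClO4 is a strong acid and dissociates completely, so [H+] = 0.000875 M.
pH = -log(0.000875) = 3.06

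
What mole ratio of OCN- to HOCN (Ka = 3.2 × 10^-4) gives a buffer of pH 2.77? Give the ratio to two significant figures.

pKa = -log(3.2 × 10^-4) = 3.495
pH = pKa + log(r) ⇒ log(r) = 2.77 − 3.495 = -0.725
r = [OCN-]/[HOCN] = 10^(-0.725) = 0.188

ratio = 0.19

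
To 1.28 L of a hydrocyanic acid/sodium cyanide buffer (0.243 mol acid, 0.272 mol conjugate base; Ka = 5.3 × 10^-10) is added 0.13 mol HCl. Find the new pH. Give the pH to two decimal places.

pH = 8.86

Added H+ converts CN- to HCN: HCN → 0.373 mol, CN- → 0.142 mol.
pKa = −log(5.3 × 10^-10) = 9.276
pH = pKa + log([A⁻]/[HA]) = 9.276 + log(0.142/0.373) = 9.276 -0.419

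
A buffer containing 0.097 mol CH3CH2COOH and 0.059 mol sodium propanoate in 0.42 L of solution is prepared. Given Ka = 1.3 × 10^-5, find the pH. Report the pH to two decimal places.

pKa = −log(1.3 × 10^-5) = 4.886
Using pH = pKa + log([base]/[acid]) with [base]/[acid] = 0.059/0.097:
pH = 4.886 + (-0.216) = 4.67

pH = 4.67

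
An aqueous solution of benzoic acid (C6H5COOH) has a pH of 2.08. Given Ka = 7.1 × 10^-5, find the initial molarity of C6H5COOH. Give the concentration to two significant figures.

[H+] = 10^(-2.08) = 8.32 × 10^-3 M = x
Ka = x²/(C₀ − x) ⇒ C₀ = x + x²/Ka
C₀ = 8.32 × 10^-3 + (8.32 × 10^-3)²/(7.1 × 10^-5) = 9.83 × 10^-1 M

C₀ = 9.8 × 10^-1 M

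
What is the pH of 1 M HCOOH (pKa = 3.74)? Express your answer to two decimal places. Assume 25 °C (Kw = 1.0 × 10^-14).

pH = 1.87

HCOOH ⇌ HCOO- + H+
Ka = 10^(−3.74) = 1.82 × 10^-4
Let x = [H+] at equilibrium. Ka = x²/(1 − x).
Since Ka ≪ C₀, x ≈ √(Ka·C₀) = 1.35 × 10^-2 M.
Check: 1.3% ionized — well under 5%, approximation valid.
pH = −log(1.35 × 10^-2) = 1.87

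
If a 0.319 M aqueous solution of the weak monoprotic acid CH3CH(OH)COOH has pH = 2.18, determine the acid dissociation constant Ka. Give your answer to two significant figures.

[H+] = 10^(-2.18) = 6.61 × 10^-3 M
At equilibrium [HA] = 0.319 − 6.61 × 10^-3 = 3.12 × 10^-1 M
Ka = [H+][A-]/[HA] = (6.61 × 10^-3)² / 3.12 × 10^-1 = 1.4 × 10^-4

Ka = 1.4 × 10^-4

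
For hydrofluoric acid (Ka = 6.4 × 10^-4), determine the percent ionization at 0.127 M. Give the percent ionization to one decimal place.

6.9%

HF ⇌ F- + H+; let x = [H+] at equilibrium.
Solve x² + 0.00064x − 8.13e-05 = 0 → x = 8.70 × 10^-3 M
% ionization = x/C₀ × 100% = 8.70 × 10^-3/0.127 × 100% = 6.9%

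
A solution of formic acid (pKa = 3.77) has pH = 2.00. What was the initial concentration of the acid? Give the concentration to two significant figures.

C₀ = 6.0 × 10^-1 M

[H+] = 10^(-2.00) = 1.00 × 10^-2 M = x
Ka = 10^(−3.77) = 1.70 × 10^-4
Ka = x²/(C₀ − x) ⇒ C₀ = x + x²/Ka
C₀ = 1.00 × 10^-2 + (1.00 × 10^-2)²/(1.70 × 10^-4) = 5.98 × 10^-1 M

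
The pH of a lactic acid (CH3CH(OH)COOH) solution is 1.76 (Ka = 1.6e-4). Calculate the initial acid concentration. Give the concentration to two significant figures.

C₀ = 1.9 M

[H+] = 10^(-1.76) = 1.74 × 10^-2 M = x
Ka = x²/(C₀ − x) ⇒ C₀ = x + x²/Ka
C₀ = 1.74 × 10^-2 + (1.74 × 10^-2)²/(1.6 × 10^-4) = 1.91 M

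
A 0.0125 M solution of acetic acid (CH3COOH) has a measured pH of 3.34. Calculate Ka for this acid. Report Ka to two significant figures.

Ka = 1.7 × 10^-5

[H+] = 10^(-3.34) = 4.57 × 10^-4 M
At equilibrium [HA] = 0.0125 − 4.57 × 10^-4 = 1.20 × 10^-2 M
Ka = [H+][A-]/[HA] = (4.57 × 10^-4)² / 1.20 × 10^-2 = 1.7 × 10^-5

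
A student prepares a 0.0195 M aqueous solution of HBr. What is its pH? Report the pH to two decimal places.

HBr is a strong acid and dissociates completely, so [H+] = 0.0195 M.
pH = -log(0.0195) = 1.71

pH = 1.71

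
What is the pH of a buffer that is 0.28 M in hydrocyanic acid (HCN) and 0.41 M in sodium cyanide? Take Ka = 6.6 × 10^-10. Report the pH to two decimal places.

pH = 9.35

pKa = −log(6.6 × 10^-10) = 9.180
pH = pKa + log([A⁻]/[HA]) = 9.180 + log(0.41/0.28)
pH = 9.180 + (+0.166) = 9.35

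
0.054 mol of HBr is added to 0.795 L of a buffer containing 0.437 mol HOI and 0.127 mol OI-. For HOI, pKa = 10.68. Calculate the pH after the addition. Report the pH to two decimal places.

pH = 9.85

After neutralization: n(HOI) = 0.491 mol, n(OI-) = 0.073 mol.
pH = pKa + log([A⁻]/[HA]) = 10.68 + log(0.073/0.491) = 10.68 -0.828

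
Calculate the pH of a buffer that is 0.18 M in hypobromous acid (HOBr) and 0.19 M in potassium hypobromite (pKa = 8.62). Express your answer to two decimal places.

pH = 8.64

Henderson–Hasselbalch: pH = pKa + log([OBr-]/[HOBr]) = 8.62 + log(0.19/0.18)
pH = 8.62 + (+0.023) = 8.64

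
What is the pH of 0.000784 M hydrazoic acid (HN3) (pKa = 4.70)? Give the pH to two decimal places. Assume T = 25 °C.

HN3 ⇌ N3- + H+
Ka = 10^(−4.70) = 2.00 × 10^-5
Let x = [H+] at equilibrium. Ka = x²/(0.000784 − x).
Here C₀/Ka ≈ 39.2, so the small-x approximation fails. Use the quadratic:
x = (−Ka + √(Ka² + 4·Ka·C₀))/2 = 1.16 × 10^-4 M
pH = −log(1.16 × 10^-4) = 3.94

pH = 3.94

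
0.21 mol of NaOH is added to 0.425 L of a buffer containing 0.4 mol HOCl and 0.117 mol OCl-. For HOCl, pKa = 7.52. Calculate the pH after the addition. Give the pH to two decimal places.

pH = 7.76

After neutralization: n(HOCl) = 0.19 mol, n(OCl-) = 0.327 mol.
Henderson–Hasselbalch with mole ratio 0.327/0.19: pH = 7.52 + (+0.236)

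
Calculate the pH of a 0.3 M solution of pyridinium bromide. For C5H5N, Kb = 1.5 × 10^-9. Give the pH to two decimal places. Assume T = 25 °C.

pH = 2.85

C5H5NH+ is the conjugate acid of the weak base C5H5N.
Ka = Kw/Kb = 1.0×10^-14 / 1.5 × 10^-9 = 6.67 × 10^-6
Let x = [H+] at equilibrium. Ka = x²/(0.3 − x).
Since Ka ≪ C₀, x ≈ √(Ka·C₀) = 1.41 × 10^-3 M.
pH = −log[H+] = −log(1.41 × 10^-3) = 2.85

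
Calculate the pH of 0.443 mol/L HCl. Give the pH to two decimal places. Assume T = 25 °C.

pH = 0.35

HCl is a strong acid and dissociates completely, so [H+] = 0.443 M.
pH = -log(0.443) = 0.35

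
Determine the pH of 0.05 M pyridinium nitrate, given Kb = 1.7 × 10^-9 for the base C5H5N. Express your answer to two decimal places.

C5H5NH+ is the conjugate acid of the weak base C5H5N.
Ka = Kw/Kb = 1.0×10^-14 / 1.7 × 10^-9 = 5.88 × 10^-6
Ka = [H+]²/(0.05 − [H+]) = 5.88 × 10^-6
Neglecting [H+] in the denominator: [H+] = √(5.88 × 10^-6 × 0.05) = 5.42 × 10^-4 M
([H+]/C₀ = 1.1% < 5%, so the approximation holds.)
pH = −log[H+] = −log(5.42 × 10^-4) = 3.27

pH = 3.27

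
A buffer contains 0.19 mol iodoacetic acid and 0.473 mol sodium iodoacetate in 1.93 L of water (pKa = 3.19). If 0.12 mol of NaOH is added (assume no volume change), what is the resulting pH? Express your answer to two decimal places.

pH = 4.12

OH- converts ICH2COOH to ICH2COO-: ICH2COOH → 0.07 mol, ICH2COO- → 0.593 mol.
pH = pKa + log(n_ICH2COO-/n_ICH2COOH) = 3.19 + log(0.593/0.07) = 3.19 + (+0.928)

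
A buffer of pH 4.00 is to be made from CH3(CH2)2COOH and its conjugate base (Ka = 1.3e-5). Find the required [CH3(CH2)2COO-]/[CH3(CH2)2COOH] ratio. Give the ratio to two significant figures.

pKa = -log(1.3 × 10^-5) = 4.886
pH = pKa + log(r) ⇒ log(r) = 4.00 − 4.886 = -0.886
r = [CH3(CH2)2COO-]/[CH3(CH2)2COOH] = 10^(-0.886) = 0.13

ratio = 0.13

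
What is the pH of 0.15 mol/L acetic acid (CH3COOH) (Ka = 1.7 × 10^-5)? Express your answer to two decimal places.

CH3COOH ⇌ CH3COO- + H+
Ka = x²/(0.15 − x) = 1.7 × 10^-5
Assume x ≪ 0.15: x ≈ √(1.7 × 10^-5 × 0.15) = 1.60 × 10^-3 M
pH = −log[H+] = −log(1.60 × 10^-3) = 2.80

pH = 2.80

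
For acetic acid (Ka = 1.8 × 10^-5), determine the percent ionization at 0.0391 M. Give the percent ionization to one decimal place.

2.1%

CH3COOH ⇌ CH3COO- + H+; let x = [H+] at equilibrium.
x ≈ √(Ka·C₀) = √(1.8 × 10^-5 × 0.0391) = 8.39 × 10^-4 M
Fraction ionized = 8.39 × 10^-4 / 0.0391 = 0.0215 → 2.1%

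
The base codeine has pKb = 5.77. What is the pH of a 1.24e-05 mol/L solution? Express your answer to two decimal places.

C18H21NO3 + H2O ⇌ C18H22NO3+ + OH-
Kb = 10^(−5.77) = 1.70 × 10^-6
Kb = [OH-]²/(1.24e-05 − [OH-]) = 1.70 × 10^-6
Here C₀/Kb ≈ 7.29, so the small-[OH-] approximation fails. Use the quadratic:
[OH-] = [−1.7e-06 + √(1.7e-06² + 8.43e-11)]/2 = 3.82 × 10^-6 M
pOH = 5.42, so pH = 14.00 − pOH = 8.58

pH = 8.58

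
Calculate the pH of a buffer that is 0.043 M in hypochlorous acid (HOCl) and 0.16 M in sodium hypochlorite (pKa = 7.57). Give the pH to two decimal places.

Henderson–Hasselbalch: pH = pKa + log([OCl-]/[HOCl]) = 7.57 + log(0.16/0.043)
pH = 7.57 + (+0.571) = 8.14

pH = 8.14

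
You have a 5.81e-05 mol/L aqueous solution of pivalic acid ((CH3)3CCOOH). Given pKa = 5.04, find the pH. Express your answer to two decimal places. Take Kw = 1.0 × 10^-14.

(CH3)3CCOOH ⇌ (CH3)3CCOO- + H+
Ka = 10^(−5.04) = 9.12 × 10^-6
From the ICE table, Ka = x²/(5.81e-05 − x) = 9.12 × 10^-6.
Here C₀/Ka ≈ 6.37, so the small-x approximation fails. Use the quadratic:
x = [−9.12e-06 + √(9.12e-06² + 2.12e-09)]/2 = 1.89 × 10^-5 M
pH = −log[H+] = −log(1.89 × 10^-5) = 4.72

pH = 4.72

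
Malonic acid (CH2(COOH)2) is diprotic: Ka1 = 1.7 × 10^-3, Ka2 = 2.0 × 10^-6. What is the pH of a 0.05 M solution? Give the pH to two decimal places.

Ka1 ≫ Ka2, so treat the first dissociation as the only significant source of H+.
Ka1 = x²/(0.05 − x) = 1.7 × 10^-3
Solving the quadratic: x = (−Ka1 + √(Ka1² + 4·Ka1·C₀))/2 = 8.41 × 10^-3 M
pH = −log(8.41 × 10^-3) = 2.08

pH = 2.08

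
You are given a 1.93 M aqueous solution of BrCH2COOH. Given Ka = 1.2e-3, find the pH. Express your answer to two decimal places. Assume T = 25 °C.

pH = 1.32

BrCH2COOH ⇌ BrCH2COO- + H+
Ka = x²/(1.93 − x) = 1.2 × 10^-3
Assume x ≪ 1.93: x ≈ √(1.2 × 10^-3 × 1.93) = 4.81 × 10^-2 M
(x/C₀ = 2.5% < 5%, so the approximation holds.)
pH = −log(4.81 × 10^-2) = 1.32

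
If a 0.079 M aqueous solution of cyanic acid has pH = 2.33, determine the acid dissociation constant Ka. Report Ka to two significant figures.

[H+] = 10^(-2.33) = 4.68 × 10^-3 M
At equilibrium [HA] = 0.079 − 4.68 × 10^-3 = 7.43 × 10^-2 M
Ka = [H+][A-]/[HA] = (4.68 × 10^-3)² / 7.43 × 10^-2 = 2.9 × 10^-4

Ka = 2.9 × 10^-4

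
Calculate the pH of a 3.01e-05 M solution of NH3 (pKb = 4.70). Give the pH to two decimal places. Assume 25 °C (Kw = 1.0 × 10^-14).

pH = 9.22

NH3 + H2O ⇌ NH4+ + OH-
Kb = 10^(−4.70) = 2.00 × 10^-5
Kb = [OH-]²/(3.01e-05 − [OH-]) = 2.00 × 10^-5
The 5% rule fails; solving [OH-]² + Kb·[OH-] − Kb·C₀ = 0 exactly:
[OH-] = [−2e-05 + √(2e-05² + 2.41e-09)]/2 = 1.65 × 10^-5 M
pOH = −log(1.65 × 10^-5) = 4.78; pH = 14.00 − 4.78 = 9.22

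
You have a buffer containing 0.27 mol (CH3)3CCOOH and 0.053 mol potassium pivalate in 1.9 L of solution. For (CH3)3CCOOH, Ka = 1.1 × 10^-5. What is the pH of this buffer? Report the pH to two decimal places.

pKa = −log(1.1 × 10^-5) = 4.959
Using pH = pKa + log([base]/[acid]) with [base]/[acid] = 0.053/0.27:
pH = 4.959 + (-0.707) = 4.25

pH = 4.25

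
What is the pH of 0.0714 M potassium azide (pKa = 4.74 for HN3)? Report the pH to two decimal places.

N3- is the conjugate base of the weak acid HN3.
Ka = 10^(−4.74) = 1.82 × 10^-5
Kb = Kw/Ka = 1.0×10^-14 / 1.82 × 10^-5 = 5.49 × 10^-10
Kb = [OH-]²/(0.0714 − [OH-]) = 5.49 × 10^-10
Assume [OH-] ≪ 0.0714: [OH-] ≈ √(5.49 × 10^-10 × 0.0714) = 6.26 × 10^-6 M
([OH-]/C₀ = 0.0088% < 5%, so the approximation holds.)
pOH = 5.20, so pH = 14.00 − pOH = 8.80

pH = 8.80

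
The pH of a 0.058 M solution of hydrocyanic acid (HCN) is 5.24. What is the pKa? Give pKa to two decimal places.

[H+] = 10^(-5.24) = 5.75 × 10^-6 M
At equilibrium [HA] = 0.058 − 5.75 × 10^-6 = 5.80 × 10^-2 M
Ka = [H+][A-]/[HA] = (5.75 × 10^-6)² / 5.80 × 10^-2 = 5.70 × 10^-10
pKa = -log(5.70 × 10^-10) = 9.24

pKa = 9.24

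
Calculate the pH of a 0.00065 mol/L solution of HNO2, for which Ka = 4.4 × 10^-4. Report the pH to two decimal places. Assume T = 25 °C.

HNO2 ⇌ NO2- + H+
From the ICE table, Ka = [H+]²/(0.00065 − [H+]) = 4.4 × 10^-4.
[H+] is not negligible relative to C₀; solve [H+]² + 0.00044·[H+] − 2.86e-07 = 0.
[H+] = [−0.00044 + √(0.00044² + 1.14e-06)]/2 = 3.58 × 10^-4 M
pH = −log[H+] = −log(3.58 × 10^-4) = 3.45

pH = 3.45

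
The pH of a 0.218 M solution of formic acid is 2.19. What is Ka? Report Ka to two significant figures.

[H+] = 10^(-2.19) = 6.46 × 10^-3 M
At equilibrium [HA] = 0.218 − 6.46 × 10^-3 = 2.12 × 10^-1 M
Ka = [H+][A-]/[HA] = (6.46 × 10^-3)² / 2.12 × 10^-1 = 2.0 × 10^-4

Ka = 2.0 × 10^-4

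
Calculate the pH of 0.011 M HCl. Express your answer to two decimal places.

HCl is a strong acid and dissociates completely, so [H+] = 0.011 M.
pH = -log(0.011) = 1.96

pH = 1.96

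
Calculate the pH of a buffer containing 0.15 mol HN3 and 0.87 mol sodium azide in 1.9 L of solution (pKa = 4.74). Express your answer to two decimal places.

pH = pKa + log([A⁻]/[HA]) = 4.74 + log(0.87/0.15)
pH = 4.74 + (+0.763) = 5.50

pH = 5.50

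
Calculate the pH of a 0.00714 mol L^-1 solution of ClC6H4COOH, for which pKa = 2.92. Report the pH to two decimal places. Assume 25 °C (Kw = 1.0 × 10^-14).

pH = 2.62

ClC6H4COOH ⇌ ClC6H4COO- + H+
Ka = 10^(−2.92) = 1.20 × 10^-3
From the ICE table, Ka = [H+]²/(0.00714 − [H+]) = 1.20 × 10^-3.
[H+] is not negligible relative to C₀; solve [H+]² + 0.0012·[H+] − 8.57e-06 = 0.
[H+] = [−0.0012 + √(0.0012² + 3.43e-05)]/2 = 2.39 × 10^-3 M
pH = −log(2.39 × 10^-3) = 2.62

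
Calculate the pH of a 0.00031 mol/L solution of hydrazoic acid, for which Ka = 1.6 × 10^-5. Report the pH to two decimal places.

pH = 4.20

HN3 ⇌ N3- + H+
Let x = [H+] at equilibrium. Ka = x²/(0.00031 − x).
x is not negligible relative to C₀; solve x² + 1.6e-05·x − 4.96e-09 = 0.
x = (−Ka + √(Ka² + 4·Ka·C₀))/2 = 6.29 × 10^-5 M
pH = −log(6.29 × 10^-5) = 4.20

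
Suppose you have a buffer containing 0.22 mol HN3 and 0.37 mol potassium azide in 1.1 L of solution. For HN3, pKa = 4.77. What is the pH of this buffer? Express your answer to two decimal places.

Henderson–Hasselbalch: pH = pKa + log([N3-]/[HN3]) = 4.77 + log(0.37/0.22)
pH = 4.77 + (+0.226) = 5.00

pH = 5.00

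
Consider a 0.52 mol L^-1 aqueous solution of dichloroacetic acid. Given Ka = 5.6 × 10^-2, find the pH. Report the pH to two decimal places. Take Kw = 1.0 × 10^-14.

Cl2CHCOOH ⇌ Cl2CHCOO- + H+
From the ICE table, Ka = x²/(0.52 − x) = 5.6 × 10^-2.
x is not negligible relative to C₀; solve x² + 0.056·x − 0.0291 = 0.
x = (−Ka + √(Ka² + 4·Ka·C₀))/2 = 1.45 × 10^-1 M
pH = −log(1.45 × 10^-1) = 0.84

pH = 0.84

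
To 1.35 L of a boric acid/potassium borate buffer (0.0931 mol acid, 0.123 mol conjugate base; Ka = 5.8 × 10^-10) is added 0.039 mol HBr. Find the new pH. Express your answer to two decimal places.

pH = 9.04

After neutralization: n(B(OH)3) = 0.132 mol, n(B(OH)4-) = 0.084 mol.
pKa = −log(5.8 × 10^-10) = 9.237
Henderson–Hasselbalch with mole ratio 0.084/0.132: pH = 9.237 + (-0.196)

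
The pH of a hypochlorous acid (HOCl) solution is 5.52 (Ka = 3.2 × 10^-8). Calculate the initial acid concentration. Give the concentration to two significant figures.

C₀ = 2.9 × 10^-4 M

[H+] = 10^(-5.52) = 3.02 × 10^-6 M = x
Ka = x²/(C₀ − x) ⇒ C₀ = x + x²/Ka
C₀ = 3.02 × 10^-6 + (3.02 × 10^-6)²/(3.2 × 10^-8) = 2.88 × 10^-4 M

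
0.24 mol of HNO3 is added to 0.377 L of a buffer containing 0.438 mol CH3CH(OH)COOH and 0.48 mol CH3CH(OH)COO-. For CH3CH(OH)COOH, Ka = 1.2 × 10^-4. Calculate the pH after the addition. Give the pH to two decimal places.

Added H+ converts CH3CH(OH)COO- to CH3CH(OH)COOH: CH3CH(OH)COOH → 0.678 mol, CH3CH(OH)COO- → 0.24 mol.
pKa = −log(1.2 × 10^-4) = 3.921
Henderson–Hasselbalch with mole ratio 0.24/0.678: pH = 3.921 + (-0.451)

pH = 3.47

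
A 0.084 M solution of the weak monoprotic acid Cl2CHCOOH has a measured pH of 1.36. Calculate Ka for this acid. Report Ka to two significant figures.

Ka = 4.7 × 10^-2

[H+] = 10^(-1.36) = 4.37 × 10^-2 M
At equilibrium [HA] = 0.084 − 4.37 × 10^-2 = 4.03 × 10^-2 M
Ka = [H+][A-]/[HA] = (4.37 × 10^-2)² / 4.03 × 10^-2 = 4.7 × 10^-2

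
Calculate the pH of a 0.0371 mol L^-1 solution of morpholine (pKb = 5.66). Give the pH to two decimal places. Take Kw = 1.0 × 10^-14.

pH = 10.45

C4H8ONH + H2O ⇌ C4H8ONH2+ + OH-
Kb = 10^(−5.66) = 2.19 × 10^-6
Let x = [OH-] at equilibrium. Kb = x²/(0.0371 − x).
Since Kb ≪ C₀, x ≈ √(Kb·C₀) = 2.85 × 10^-4 M.
(x/C₀ = 0.77% < 5%, so the approximation holds.)
pOH = −log(2.85 × 10^-4) = 3.55; pH = 14.00 − 3.55 = 10.45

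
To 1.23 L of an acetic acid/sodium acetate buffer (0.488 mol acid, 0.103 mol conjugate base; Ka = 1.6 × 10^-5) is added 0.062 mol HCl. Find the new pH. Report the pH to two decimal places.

pH = 3.67

Added H+ converts CH3COO- to CH3COOH: CH3COOH → 0.55 mol, CH3COO- → 0.041 mol.
pKa = −log(1.6 × 10^-5) = 4.796
pH = pKa + log([A⁻]/[HA]) = 4.796 + log(0.041/0.55) = 4.796 -1.128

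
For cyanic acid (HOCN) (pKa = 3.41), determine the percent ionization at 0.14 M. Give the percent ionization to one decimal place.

5.1%

HOCN ⇌ OCN- + H+; let x = [H+] at equilibrium.
Ka = 10^(−3.41) = 3.89 × 10^-4
Solve x² + 0.000389x − 5.45e-05 = 0 → x = 7.19 × 10^-3 M
% ionization = x/C₀ × 100% = 7.19 × 10^-3/0.14 × 100% = 5.1%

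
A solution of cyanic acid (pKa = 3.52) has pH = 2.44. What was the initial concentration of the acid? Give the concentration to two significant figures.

[H+] = 10^(-2.44) = 3.63 × 10^-3 M = x
Ka = 10^(−3.52) = 3.02 × 10^-4
Ka = x²/(C₀ − x) ⇒ C₀ = x + x²/Ka
C₀ = 3.63 × 10^-3 + (3.63 × 10^-3)²/(3.02 × 10^-4) = 4.73 × 10^-2 M

C₀ = 4.7 × 10^-2 M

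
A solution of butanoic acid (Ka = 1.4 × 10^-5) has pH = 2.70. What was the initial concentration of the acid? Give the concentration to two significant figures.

C₀ = 2.9 × 10^-1 M

[H+] = 10^(-2.70) = 2.00 × 10^-3 M = x
Ka = x²/(C₀ − x) ⇒ C₀ = x + x²/Ka
C₀ = 2.00 × 10^-3 + (2.00 × 10^-3)²/(1.4 × 10^-5) = 2.88 × 10^-1 M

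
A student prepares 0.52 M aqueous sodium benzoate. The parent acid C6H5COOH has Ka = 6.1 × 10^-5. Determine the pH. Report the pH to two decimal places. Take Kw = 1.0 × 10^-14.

C6H5COO- is the conjugate base of the weak acid C6H5COOH.
Kb = Kw/Ka = 1.0×10^-14 / 6.1 × 10^-5 = 1.64 × 10^-10
Kb = x²/(0.52 − x) = 1.64 × 10^-10
Assume x ≪ 0.52: x ≈ √(1.64 × 10^-10 × 0.52) = 9.23 × 10^-6 M
Check: 0.0018% ionized — well under 5%, approximation valid.
pOH = −log(9.23 × 10^-6) = 5.03; pH = 14.00 − 5.03 = 8.97

pH = 8.97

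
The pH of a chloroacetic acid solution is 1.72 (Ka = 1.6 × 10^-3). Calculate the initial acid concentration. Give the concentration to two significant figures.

C₀ = 2.5 × 10^-1 M

[H+] = 10^(-1.72) = 1.91 × 10^-2 M = x
Ka = x²/(C₀ − x) ⇒ C₀ = x + x²/Ka
C₀ = 1.91 × 10^-2 + (1.91 × 10^-2)²/(1.6 × 10^-3) = 2.47 × 10^-1 M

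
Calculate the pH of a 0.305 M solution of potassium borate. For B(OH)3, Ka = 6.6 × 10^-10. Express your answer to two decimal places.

B(OH)4- is the conjugate base of the weak acid B(OH)3.
Kb = Kw/Ka = 1.0×10^-14 / 6.6 × 10^-10 = 1.52 × 10^-5
Let x = [OH-] at equilibrium. Kb = x²/(0.305 − x).
Neglecting x in the denominator: x = √(1.52 × 10^-5 × 0.305) = 2.15 × 10^-3 M
(x/C₀ = 0.71% < 5%, so the approximation holds.)
pOH = −log(2.15 × 10^-3) = 2.67; pH = 14.00 − 2.67 = 11.33

pH = 11.33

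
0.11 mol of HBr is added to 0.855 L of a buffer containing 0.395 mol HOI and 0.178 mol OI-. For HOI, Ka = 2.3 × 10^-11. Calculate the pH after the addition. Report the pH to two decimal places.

pH = 9.77

After neutralization: n(HOI) = 0.505 mol, n(OI-) = 0.068 mol.
pKa = −log(2.3 × 10^-11) = 10.638
pH = pKa + log([A⁻]/[HA]) = 10.638 + log(0.068/0.505) = 10.638 -0.871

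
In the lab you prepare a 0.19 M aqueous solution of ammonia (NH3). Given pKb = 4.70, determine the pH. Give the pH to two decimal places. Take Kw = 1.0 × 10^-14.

NH3 + H2O ⇌ NH4+ + OH-
Kb = 10^(−4.70) = 2.00 × 10^-5
From the ICE table, Kb = [OH-]²/(0.19 − [OH-]) = 2.00 × 10^-5.
Neglecting [OH-] in the denominator: [OH-] = √(2.00 × 10^-5 × 0.19) = 1.95 × 10^-3 M
Check: 1% ionized — well under 5%, approximation valid.
pOH = −log(1.95 × 10^-3) = 2.71; pH = 14.00 − 2.71 = 11.29

pH = 11.29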